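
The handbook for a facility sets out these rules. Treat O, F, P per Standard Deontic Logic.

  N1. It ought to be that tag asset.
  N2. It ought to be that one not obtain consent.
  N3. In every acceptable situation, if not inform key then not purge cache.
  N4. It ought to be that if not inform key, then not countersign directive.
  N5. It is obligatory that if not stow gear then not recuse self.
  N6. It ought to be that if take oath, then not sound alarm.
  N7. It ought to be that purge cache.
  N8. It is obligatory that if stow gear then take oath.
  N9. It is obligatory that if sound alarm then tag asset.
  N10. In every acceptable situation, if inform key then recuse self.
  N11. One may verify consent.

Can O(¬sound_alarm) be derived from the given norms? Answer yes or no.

Premise 7 states O(purge_cache) outright.
Premise 3 is O(¬inform_key → ¬purge_cache); contrapositively O(purge_cache → inform_key). Since O(purge_cache) holds, K gives O(inform_key).
Applying K to premise 10 (O(inform_key → recuse_self)) and O(inform_key) yields O(recuse_self).
The contrapositive of premise 5 (O(¬stow_gear → ¬recuse_self)) is O(recuse_self → stow_gear), and O(recuse_self) is already established, so O(stow_gear).
Applying K to premise 8 (O(stow_gear → take_oath)) and O(stow_gear) yields O(take_oath).
Premise 6 is O(take_oath → ¬sound_alarm); since O(take_oath), deontic closure gives O(¬sound_alarm).
Premises 1, 2, 4, 9, 11 do not contribute to this derivation.
So O(¬sound_alarm) follows.

Yes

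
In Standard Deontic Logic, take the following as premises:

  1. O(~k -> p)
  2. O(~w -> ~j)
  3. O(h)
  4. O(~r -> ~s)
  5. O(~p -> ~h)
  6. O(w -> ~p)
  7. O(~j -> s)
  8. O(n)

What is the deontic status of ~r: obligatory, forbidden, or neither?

From premise 3 we have O(h).
Premise 5, O(~p -> ~h), contraposes to O(h -> p); with O(h) we get O(p).
Premise 6, O(w -> ~p), contraposes to O(p -> ~w); with O(p) we get O(~w).
Applying K to premise 2 (O(~w -> ~j)) and O(~w) yields O(~j).
Applying K to premise 7 (O(~j -> s)) and O(~j) yields O(s).
Premise 4 is O(~r -> ~s); contrapositively O(s -> r). Since O(s) holds, K gives O(r).
Premises 1, 8 do not contribute to this derivation.
Thus O(r), which is F(~r): ~r is forbidden.

Forbidden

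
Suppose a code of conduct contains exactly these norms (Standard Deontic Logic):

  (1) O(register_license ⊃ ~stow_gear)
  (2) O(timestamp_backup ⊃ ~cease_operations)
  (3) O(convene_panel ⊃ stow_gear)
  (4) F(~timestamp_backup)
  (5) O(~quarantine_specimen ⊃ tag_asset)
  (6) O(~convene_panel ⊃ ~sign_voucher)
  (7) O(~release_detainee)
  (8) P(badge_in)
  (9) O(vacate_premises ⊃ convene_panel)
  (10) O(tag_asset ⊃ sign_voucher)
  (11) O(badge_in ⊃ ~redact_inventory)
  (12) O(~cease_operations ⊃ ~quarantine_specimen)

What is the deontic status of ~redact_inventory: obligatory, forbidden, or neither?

Premise 11 is O(badge_in ⊃ ~redact_inventory), but O(badge_in) is not derivable from the premises (the permission P(badge_in) asserts only ~O(~badge_in), not O(badge_in)), so it does not yield O(~redact_inventory).
No premise or chain of K-axiom applications forces O(~redact_inventory), and none forces O(redact_inventory). So ~redact_inventory is neither obligatory nor forbidden under these norms.

Neither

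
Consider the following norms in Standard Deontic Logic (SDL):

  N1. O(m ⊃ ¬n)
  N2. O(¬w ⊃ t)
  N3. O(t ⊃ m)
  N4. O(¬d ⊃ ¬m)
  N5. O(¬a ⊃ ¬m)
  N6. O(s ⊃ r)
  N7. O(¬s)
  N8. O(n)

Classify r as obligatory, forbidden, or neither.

Neither

Premise 6 is O(s ⊃ r), but O(s) is not derivable from the premises, so it does not yield O(r).
No premise or chain of K-axiom applications forces O(r), and none forces O(¬r). So r is neither obligatory nor forbidden under these norms.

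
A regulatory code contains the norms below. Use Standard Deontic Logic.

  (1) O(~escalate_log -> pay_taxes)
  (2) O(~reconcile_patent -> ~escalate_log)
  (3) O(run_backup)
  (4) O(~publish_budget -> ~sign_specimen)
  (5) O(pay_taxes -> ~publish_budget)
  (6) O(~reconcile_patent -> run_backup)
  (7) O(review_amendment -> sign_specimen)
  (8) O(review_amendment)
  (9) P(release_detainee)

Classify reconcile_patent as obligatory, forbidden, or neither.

From premise 8 we have O(review_amendment).
Premise 7 is O(review_amendment -> sign_specimen); since O(review_amendment), deontic closure gives O(sign_specimen).
Premise 4, O(~publish_budget -> ~sign_specimen), contraposes to O(sign_specimen -> publish_budget); with O(sign_specimen) we get O(publish_budget).
The contrapositive of premise 5 (O(pay_taxes -> ~publish_budget)) is O(publish_budget -> ~pay_taxes), and O(publish_budget) is already established, so O(~pay_taxes).
Premise 1 is O(~escalate_log -> pay_taxes); contrapositively O(~pay_taxes -> escalate_log). Since O(~pay_taxes) holds, K gives O(escalate_log).
Premise 2 is O(~reconcile_patent -> ~escalate_log); contrapositively O(escalate_log -> reconcile_patent). Since O(escalate_log) holds, K gives O(reconcile_patent).
Premises 3, 6, 9 do not contribute to this derivation.
Hence reconcile_patent is obligatory.

Obligatory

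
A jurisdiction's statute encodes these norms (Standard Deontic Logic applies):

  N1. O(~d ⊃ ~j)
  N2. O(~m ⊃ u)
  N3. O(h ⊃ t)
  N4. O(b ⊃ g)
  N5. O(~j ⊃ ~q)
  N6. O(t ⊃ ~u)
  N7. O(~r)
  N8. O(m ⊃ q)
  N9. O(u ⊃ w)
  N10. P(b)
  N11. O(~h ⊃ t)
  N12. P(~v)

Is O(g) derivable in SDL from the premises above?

No

Premise 4 is O(b ⊃ g), but O(b) is not derivable from the premises (the permission P(b) asserts only ~O(~b), not O(b)), so it does not yield O(g).
No other premise forces O(g). An ideal world satisfying every premise can still have g false, so O(g) is not derivable.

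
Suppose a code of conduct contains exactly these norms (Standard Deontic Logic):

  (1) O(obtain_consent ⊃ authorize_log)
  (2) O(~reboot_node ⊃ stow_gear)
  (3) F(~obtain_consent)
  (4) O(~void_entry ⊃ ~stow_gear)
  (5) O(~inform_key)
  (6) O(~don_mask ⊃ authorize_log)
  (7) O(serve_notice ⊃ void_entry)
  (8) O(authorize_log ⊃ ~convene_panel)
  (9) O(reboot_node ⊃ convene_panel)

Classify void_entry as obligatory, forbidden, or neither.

Obligatory

Premise 3, F(~obtain_consent), is equivalent to O(obtain_consent).
Applying K to premise 1 (O(obtain_consent ⊃ authorize_log)) and O(obtain_consent) yields O(authorize_log).
Premise 8 is O(authorize_log ⊃ ~convene_panel); since O(authorize_log), deontic closure gives O(~convene_panel).
Premise 9 is O(reboot_node ⊃ convene_panel); contrapositively O(~convene_panel ⊃ ~reboot_node). Since O(~convene_panel) holds, K gives O(~reboot_node).
Premise 2 is O(~reboot_node ⊃ stow_gear); since O(~reboot_node), deontic closure gives O(stow_gear).
The contrapositive of premise 4 (O(~void_entry ⊃ ~stow_gear)) is O(stow_gear ⊃ void_entry), and O(stow_gear) is already established, so O(void_entry).
Premises 5, 6, 7 do not contribute to this derivation.
Hence void_entry is obligatory.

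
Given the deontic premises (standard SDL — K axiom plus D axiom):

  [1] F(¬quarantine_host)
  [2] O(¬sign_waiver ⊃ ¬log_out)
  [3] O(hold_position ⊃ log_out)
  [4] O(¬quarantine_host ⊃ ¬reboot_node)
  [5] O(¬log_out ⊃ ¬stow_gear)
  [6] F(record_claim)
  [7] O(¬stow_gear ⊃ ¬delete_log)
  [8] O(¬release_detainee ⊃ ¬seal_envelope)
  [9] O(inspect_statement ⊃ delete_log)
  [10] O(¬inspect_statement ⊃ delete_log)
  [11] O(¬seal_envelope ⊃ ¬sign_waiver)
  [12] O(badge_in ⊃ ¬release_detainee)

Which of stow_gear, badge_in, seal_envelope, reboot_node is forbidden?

badge_in

Premises 10 and 9 are O(¬inspect_statement ⊃ delete_log) and O(inspect_statement ⊃ delete_log); every ideal world satisfies ¬inspect_statement or inspect_statement, so in either case delete_log holds — hence O(delete_log).
The contrapositive of premise 7 (O(¬stow_gear ⊃ ¬delete_log)) is O(delete_log ⊃ stow_gear), and O(delete_log) is already established, so O(stow_gear).
Premise 5 is O(¬log_out ⊃ ¬stow_gear); contrapositively O(stow_gear ⊃ log_out). Since O(stow_gear) holds, K gives O(log_out).
The contrapositive of premise 2 (O(¬sign_waiver ⊃ ¬log_out)) is O(log_out ⊃ sign_waiver), and O(log_out) is already established, so O(sign_waiver).
Premise 11 is O(¬seal_envelope ⊃ ¬sign_waiver); contrapositively O(sign_waiver ⊃ seal_envelope). Since O(sign_waiver) holds, K gives O(seal_envelope).
Premise 8 is O(¬release_detainee ⊃ ¬seal_envelope); contrapositively O(seal_envelope ⊃ release_detainee). Since O(seal_envelope) holds, K gives O(release_detainee).
Premise 12 is O(badge_in ⊃ ¬release_detainee); contrapositively O(release_detainee ⊃ ¬badge_in). Since O(release_detainee) holds, K gives O(¬badge_in).
So O(¬badge_in) holds, i.e. badge_in is forbidden. None of the other listed options is forbidden under the premises.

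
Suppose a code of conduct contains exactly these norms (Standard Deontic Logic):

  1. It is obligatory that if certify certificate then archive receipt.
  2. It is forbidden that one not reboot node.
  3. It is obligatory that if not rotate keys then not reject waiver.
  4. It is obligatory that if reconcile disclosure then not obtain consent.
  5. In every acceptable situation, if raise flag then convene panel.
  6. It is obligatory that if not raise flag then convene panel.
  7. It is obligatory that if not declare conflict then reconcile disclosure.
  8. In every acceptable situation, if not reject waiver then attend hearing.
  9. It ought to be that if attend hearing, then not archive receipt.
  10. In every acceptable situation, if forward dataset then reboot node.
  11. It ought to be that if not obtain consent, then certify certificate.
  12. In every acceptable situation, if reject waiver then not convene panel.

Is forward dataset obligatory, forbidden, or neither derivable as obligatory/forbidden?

Premise 10 is O(forward_dataset → reboot_node); even if O(reboot_node) held, inferring O(forward_dataset) would be affirming the consequent — invalid.
No premise or chain of K-axiom applications forces O(forward_dataset), and none forces O(¬forward_dataset). So forward_dataset is neither obligatory nor forbidden under these norms.

Neither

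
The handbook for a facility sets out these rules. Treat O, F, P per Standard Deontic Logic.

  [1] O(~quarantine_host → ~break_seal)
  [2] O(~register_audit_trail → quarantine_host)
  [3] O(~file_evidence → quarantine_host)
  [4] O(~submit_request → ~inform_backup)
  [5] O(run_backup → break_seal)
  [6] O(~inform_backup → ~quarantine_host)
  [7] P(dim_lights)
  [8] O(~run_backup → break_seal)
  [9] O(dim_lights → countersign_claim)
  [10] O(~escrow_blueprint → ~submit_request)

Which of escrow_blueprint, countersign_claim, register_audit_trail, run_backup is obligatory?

By case analysis on ~run_backup: premise 8 gives O(~run_backup → break_seal) and premise 5 gives O(run_backup → break_seal), so O(break_seal) either way.
The contrapositive of premise 1 (O(~quarantine_host → ~break_seal)) is O(break_seal → quarantine_host), and O(break_seal) is already established, so O(quarantine_host).
Premise 6 is O(~inform_backup → ~quarantine_host); contrapositively O(quarantine_host → inform_backup). Since O(quarantine_host) holds, K gives O(inform_backup).
Premise 4, O(~submit_request → ~inform_backup), contraposes to O(inform_backup → submit_request); with O(inform_backup) we get O(submit_request).
The contrapositive of premise 10 (O(~escrow_blueprint → ~submit_request)) is O(submit_request → escrow_blueprint), and O(submit_request) is already established, so O(escrow_blueprint).
So O(escrow_blueprint) holds — escrow_blueprint is obligatory. None of the other listed options is made obligatory by any chain of premises.

escrow_blueprint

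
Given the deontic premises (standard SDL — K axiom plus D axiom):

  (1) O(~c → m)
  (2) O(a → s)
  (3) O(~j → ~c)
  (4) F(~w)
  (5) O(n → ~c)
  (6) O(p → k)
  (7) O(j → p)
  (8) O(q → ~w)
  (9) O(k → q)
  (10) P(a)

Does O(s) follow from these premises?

No

Premise 2 is O(a → s), but O(a) is not derivable from the premises (the permission P(a) asserts only ~O(~a), not O(a)), so it does not yield O(s).
No other premise forces O(s). An ideal world satisfying every premise can still have s false, so O(s) is not derivable.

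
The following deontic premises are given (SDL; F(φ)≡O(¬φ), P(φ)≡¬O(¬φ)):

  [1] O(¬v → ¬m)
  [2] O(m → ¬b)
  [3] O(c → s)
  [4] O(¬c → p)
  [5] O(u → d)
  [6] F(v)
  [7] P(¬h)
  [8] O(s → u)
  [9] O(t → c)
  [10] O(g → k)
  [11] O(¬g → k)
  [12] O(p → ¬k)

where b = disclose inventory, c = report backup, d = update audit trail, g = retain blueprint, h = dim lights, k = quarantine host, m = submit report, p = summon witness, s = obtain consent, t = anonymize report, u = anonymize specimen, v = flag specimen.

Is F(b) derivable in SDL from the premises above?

Premise 2 is O(m → ¬b), but O(m) is not derivable from the premises, so it does not yield O(¬b).
No other premise forces O(¬b). An ideal world satisfying every premise can still have b true, so F(b) is not derivable.

No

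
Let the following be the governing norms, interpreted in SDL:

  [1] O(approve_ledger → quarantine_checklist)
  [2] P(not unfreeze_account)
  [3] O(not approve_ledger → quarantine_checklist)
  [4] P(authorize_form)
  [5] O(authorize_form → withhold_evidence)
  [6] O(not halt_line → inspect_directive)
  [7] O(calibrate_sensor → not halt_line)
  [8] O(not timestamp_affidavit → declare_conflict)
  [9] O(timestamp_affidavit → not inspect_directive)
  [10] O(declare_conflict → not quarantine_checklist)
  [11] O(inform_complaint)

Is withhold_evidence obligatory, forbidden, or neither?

Neither

Premise 5 is O(authorize_form → withhold_evidence), but O(authorize_form) is not derivable from the premises (the permission P(authorize_form) asserts only not O(not authorize_form), not O(authorize_form)), so it does not yield O(withhold_evidence).
No premise or chain of K-axiom applications forces O(withhold_evidence), and none forces O(not withhold_evidence). So withhold_evidence is neither obligatory nor forbidden under these norms.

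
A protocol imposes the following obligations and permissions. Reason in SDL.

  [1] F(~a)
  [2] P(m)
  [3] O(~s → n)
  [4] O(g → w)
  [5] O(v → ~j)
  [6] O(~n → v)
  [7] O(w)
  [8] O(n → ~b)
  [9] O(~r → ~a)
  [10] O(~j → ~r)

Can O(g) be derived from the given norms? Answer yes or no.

No

Premise 4 is O(g → w); even if O(w) held, inferring O(g) would be affirming the consequent — invalid.
No other premise forces O(g). An ideal world satisfying every premise can still have g false, so O(g) is not derivable.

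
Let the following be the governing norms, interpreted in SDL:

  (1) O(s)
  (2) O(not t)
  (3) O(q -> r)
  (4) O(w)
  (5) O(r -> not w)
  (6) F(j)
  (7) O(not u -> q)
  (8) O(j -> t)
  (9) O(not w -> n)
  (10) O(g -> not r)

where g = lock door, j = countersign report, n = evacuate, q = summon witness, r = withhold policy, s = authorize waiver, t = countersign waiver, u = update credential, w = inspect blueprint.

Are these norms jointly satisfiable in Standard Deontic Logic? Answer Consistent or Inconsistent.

Premise 8 is O(j -> t), but O(j) is not derivable from the premises, so it does not yield O(t).
So O(t) is not derivable, and the apparent clash with O(not t) does not arise.
A world satisfying every obligation exists (e.g. g=false, j=false, n=false, q=false, r=false, s=true, t=false, u=true, w=true); no atom is both obligatory and forbidden, so the set is consistent.

Consistent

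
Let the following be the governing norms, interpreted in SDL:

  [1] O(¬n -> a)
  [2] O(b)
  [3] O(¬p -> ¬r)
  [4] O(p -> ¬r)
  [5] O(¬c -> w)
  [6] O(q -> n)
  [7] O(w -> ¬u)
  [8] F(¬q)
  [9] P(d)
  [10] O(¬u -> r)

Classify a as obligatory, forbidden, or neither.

Neither

Premise 1 is O(¬n -> a), but O(¬n) is not derivable from the premises, so it does not yield O(a).
No premise or chain of K-axiom applications forces O(a), and none forces O(¬a). So a is neither obligatory nor forbidden under these norms.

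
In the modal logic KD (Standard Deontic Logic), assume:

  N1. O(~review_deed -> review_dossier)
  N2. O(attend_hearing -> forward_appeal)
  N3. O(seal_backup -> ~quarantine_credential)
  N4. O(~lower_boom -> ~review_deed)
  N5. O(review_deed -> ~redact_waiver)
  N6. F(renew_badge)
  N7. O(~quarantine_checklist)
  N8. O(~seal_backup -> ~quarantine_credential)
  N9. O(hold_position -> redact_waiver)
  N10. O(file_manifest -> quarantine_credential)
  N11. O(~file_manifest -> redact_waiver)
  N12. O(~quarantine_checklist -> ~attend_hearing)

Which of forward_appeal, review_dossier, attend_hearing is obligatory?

Premises 3 and 8 cover both cases: O(seal_backup -> ~quarantine_credential) and O(~seal_backup -> ~quarantine_credential). Since seal_backup ∨ ~seal_backup is a tautology, O(~quarantine_credential) follows.
Premise 10 is O(file_manifest -> quarantine_credential); contrapositively O(~quarantine_credential -> ~file_manifest). Since O(~quarantine_credential) holds, K gives O(~file_manifest).
From O(~file_manifest) and premise 11, O(~file_manifest -> redact_waiver), we obtain O(redact_waiver).
Premise 5, O(review_deed -> ~redact_waiver), contraposes to O(redact_waiver -> ~review_deed); with O(redact_waiver) we get O(~review_deed).
With premise 1, O(~review_deed -> review_dossier), the K-axiom yields O(review_dossier).
So O(review_dossier) holds — review_dossier is obligatory. None of the other listed options is made obligatory by any chain of premises.

review_dossier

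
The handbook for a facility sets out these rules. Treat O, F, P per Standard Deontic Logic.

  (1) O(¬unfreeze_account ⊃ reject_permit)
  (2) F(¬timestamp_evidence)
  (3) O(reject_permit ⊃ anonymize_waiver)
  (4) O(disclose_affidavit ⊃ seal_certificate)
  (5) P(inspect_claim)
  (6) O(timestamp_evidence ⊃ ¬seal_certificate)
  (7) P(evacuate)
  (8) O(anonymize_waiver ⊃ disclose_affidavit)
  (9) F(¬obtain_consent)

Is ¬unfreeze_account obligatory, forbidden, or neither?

Premise 2, F(¬timestamp_evidence), is equivalent to O(timestamp_evidence).
With premise 6, O(timestamp_evidence ⊃ ¬seal_certificate), the K-axiom yields O(¬seal_certificate).
The contrapositive of premise 4 (O(disclose_affidavit ⊃ seal_certificate)) is O(¬seal_certificate ⊃ ¬disclose_affidavit), and O(¬seal_certificate) is already established, so O(¬disclose_affidavit).
Premise 8 is O(anonymize_waiver ⊃ disclose_affidavit); contrapositively O(¬disclose_affidavit ⊃ ¬anonymize_waiver). Since O(¬disclose_affidavit) holds, K gives O(¬anonymize_waiver).
The contrapositive of premise 3 (O(reject_permit ⊃ anonymize_waiver)) is O(¬anonymize_waiver ⊃ ¬reject_permit), and O(¬anonymize_waiver) is already established, so O(¬reject_permit).
Premise 1, O(¬unfreeze_account ⊃ reject_permit), contraposes to O(¬reject_permit ⊃ unfreeze_account); with O(¬reject_permit) we get O(unfreeze_account).
Premises 5, 7, 9 do not contribute to this derivation.
Thus O(unfreeze_account), which is F(¬unfreeze_account): ¬unfreeze_account is forbidden.

Forbidden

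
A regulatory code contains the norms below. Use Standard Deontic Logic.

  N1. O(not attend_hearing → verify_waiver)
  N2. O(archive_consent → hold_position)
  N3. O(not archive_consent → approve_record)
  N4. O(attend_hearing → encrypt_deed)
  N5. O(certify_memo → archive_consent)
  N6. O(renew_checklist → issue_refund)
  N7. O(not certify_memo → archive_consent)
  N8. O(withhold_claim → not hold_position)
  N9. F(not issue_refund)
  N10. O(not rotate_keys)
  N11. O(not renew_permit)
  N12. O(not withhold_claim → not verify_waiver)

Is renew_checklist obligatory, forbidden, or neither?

Premise 6 is O(renew_checklist → issue_refund); even if O(issue_refund) held, inferring O(renew_checklist) would be affirming the consequent — invalid.
No premise or chain of K-axiom applications forces O(renew_checklist), and none forces O(not renew_checklist). So renew_checklist is neither obligatory nor forbidden under these norms.

Neither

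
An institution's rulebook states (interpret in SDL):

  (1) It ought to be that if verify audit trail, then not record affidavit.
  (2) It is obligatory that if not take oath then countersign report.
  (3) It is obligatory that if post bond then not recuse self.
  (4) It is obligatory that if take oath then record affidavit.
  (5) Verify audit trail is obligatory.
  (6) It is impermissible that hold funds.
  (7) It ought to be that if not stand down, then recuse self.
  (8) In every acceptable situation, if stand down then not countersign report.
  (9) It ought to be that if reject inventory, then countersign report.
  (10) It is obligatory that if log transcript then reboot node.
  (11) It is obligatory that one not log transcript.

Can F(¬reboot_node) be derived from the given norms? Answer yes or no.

No

Premise 10 is O(log_transcript → reboot_node), but O(log_transcript) is not derivable from the premises, so it does not yield O(reboot_node).
No other premise forces O(reboot_node). An ideal world satisfying every premise can still have ¬reboot_node true, so F(¬reboot_node) is not derivable.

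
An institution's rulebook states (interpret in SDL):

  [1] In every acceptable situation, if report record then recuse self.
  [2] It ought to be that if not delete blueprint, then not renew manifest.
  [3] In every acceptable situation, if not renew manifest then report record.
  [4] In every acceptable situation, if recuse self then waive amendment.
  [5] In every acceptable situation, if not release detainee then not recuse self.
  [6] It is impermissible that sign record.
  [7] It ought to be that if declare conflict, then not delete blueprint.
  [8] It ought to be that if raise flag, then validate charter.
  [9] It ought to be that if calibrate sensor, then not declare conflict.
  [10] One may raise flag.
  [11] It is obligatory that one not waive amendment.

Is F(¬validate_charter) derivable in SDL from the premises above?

Premise 8 is O(raise_flag → validate_charter), but O(raise_flag) is not derivable from the premises (the permission P(raise_flag) asserts only ¬O(¬raise_flag), not O(raise_flag)), so it does not yield O(validate_charter).
No other premise forces O(validate_charter). An ideal world satisfying every premise can still have ¬validate_charter true, so F(¬validate_charter) is not derivable.

No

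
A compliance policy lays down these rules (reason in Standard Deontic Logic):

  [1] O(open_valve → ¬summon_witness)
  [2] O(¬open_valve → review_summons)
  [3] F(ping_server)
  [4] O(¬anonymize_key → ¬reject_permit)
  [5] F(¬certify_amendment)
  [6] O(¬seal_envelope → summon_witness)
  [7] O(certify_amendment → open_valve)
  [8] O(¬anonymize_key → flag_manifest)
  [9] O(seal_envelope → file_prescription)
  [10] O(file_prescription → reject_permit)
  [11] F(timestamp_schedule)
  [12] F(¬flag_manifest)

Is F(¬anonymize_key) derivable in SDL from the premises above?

Premise 5 is F(¬certify_amendment), i.e. O(certify_amendment).
Applying K to premise 7 (O(certify_amendment → open_valve)) and O(certify_amendment) yields O(open_valve).
From O(open_valve) and premise 1, O(open_valve → ¬summon_witness), we obtain O(¬summon_witness).
Premise 6, O(¬seal_envelope → summon_witness), contraposes to O(¬summon_witness → seal_envelope); with O(¬summon_witness) we get O(seal_envelope).
From O(seal_envelope) and premise 9, O(seal_envelope → file_prescription), we obtain O(file_prescription).
From O(file_prescription) and premise 10, O(file_prescription → reject_permit), we obtain O(reject_permit).
The contrapositive of premise 4 (O(¬anonymize_key → ¬reject_permit)) is O(reject_permit → anonymize_key), and O(reject_permit) is already established, so O(anonymize_key).
Premises 2, 3, 8, 11, 12 do not contribute to this derivation.
So O(anonymize_key) holds, i.e. F(¬anonymize_key). The claim follows.

Yes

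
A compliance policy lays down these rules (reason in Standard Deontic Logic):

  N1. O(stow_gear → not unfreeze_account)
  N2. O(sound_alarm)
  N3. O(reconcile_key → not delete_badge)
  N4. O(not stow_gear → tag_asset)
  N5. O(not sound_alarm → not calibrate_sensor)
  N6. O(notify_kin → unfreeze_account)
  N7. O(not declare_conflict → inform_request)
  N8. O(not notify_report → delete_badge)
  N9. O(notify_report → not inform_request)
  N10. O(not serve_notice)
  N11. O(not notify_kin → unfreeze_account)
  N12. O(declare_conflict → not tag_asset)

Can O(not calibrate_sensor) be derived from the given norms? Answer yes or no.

Premise 5 is O(not sound_alarm → not calibrate_sensor), but O(not sound_alarm) is not derivable from the premises, so it does not yield O(not calibrate_sensor).
No other premise forces O(not calibrate_sensor). An ideal world satisfying every premise can still have not calibrate_sensor false, so O(not calibrate_sensor) is not derivable.

No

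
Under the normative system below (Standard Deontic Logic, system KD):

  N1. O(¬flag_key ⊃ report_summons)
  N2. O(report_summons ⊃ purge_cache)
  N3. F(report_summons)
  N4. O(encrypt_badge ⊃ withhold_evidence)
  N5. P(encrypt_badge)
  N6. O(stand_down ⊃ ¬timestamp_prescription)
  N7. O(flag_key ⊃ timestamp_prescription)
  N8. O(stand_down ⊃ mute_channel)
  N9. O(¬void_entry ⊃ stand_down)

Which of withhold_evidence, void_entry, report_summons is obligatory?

Premise 3 is F(report_summons), i.e. O(¬report_summons).
Premise 1, O(¬flag_key ⊃ report_summons), contraposes to O(¬report_summons ⊃ flag_key); with O(¬report_summons) we get O(flag_key).
With premise 7, O(flag_key ⊃ timestamp_prescription), the K-axiom yields O(timestamp_prescription).
Premise 6, O(stand_down ⊃ ¬timestamp_prescription), contraposes to O(timestamp_prescription ⊃ ¬stand_down); with O(timestamp_prescription) we get O(¬stand_down).
Premise 9, O(¬void_entry ⊃ stand_down), contraposes to O(¬stand_down ⊃ void_entry); with O(¬stand_down) we get O(void_entry).
So O(void_entry) holds — void_entry is obligatory. None of the other listed options is made obligatory by any chain of premises.

void_entry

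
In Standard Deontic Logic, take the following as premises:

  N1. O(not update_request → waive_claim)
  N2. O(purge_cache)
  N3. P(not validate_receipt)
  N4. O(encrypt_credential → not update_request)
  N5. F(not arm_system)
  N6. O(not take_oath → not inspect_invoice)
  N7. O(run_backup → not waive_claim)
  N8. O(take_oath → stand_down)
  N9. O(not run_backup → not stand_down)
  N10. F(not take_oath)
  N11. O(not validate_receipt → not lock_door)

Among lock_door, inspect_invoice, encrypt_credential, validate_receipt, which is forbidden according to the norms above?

encrypt_credential

Premise 10, F(not take_oath), is equivalent to O(take_oath).
Premise 8 is O(take_oath → stand_down); since O(take_oath), deontic closure gives O(stand_down).
Premise 9 is O(not run_backup → not stand_down); contrapositively O(stand_down → run_backup). Since O(stand_down) holds, K gives O(run_backup).
Premise 7 is O(run_backup → not waive_claim); since O(run_backup), deontic closure gives O(not waive_claim).
Premise 1 is O(not update_request → waive_claim); contrapositively O(not waive_claim → update_request). Since O(not waive_claim) holds, K gives O(update_request).
The contrapositive of premise 4 (O(encrypt_credential → not update_request)) is O(update_request → not encrypt_credential), and O(update_request) is already established, so O(not encrypt_credential).
So O(not encrypt_credential) holds, i.e. encrypt_credential is forbidden. None of the other listed options is forbidden under the premises.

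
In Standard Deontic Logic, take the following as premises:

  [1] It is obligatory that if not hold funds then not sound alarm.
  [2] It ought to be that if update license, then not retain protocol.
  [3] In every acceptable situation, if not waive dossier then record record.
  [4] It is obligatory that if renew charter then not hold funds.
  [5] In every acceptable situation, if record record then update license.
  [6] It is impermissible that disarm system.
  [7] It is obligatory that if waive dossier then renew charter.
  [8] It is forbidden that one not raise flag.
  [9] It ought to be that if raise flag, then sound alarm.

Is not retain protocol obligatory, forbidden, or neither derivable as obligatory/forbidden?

Obligatory

Premise 8 is F(¬raise_flag), i.e. O(raise_flag).
Premise 9 is O(raise_flag → sound_alarm); since O(raise_flag), deontic closure gives O(sound_alarm).
Premise 1 is O(¬hold_funds → ¬sound_alarm); contrapositively O(sound_alarm → hold_funds). Since O(sound_alarm) holds, K gives O(hold_funds).
The contrapositive of premise 4 (O(renew_charter → ¬hold_funds)) is O(hold_funds → ¬renew_charter), and O(hold_funds) is already established, so O(¬renew_charter).
Premise 7, O(waive_dossier → renew_charter), contraposes to O(¬renew_charter → ¬waive_dossier); with O(¬renew_charter) we get O(¬waive_dossier).
With premise 3, O(¬waive_dossier → record_record), the K-axiom yields O(record_record).
From O(record_record) and premise 5, O(record_record → update_license), we obtain O(update_license).
With premise 2, O(update_license → ¬retain_protocol), the K-axiom yields O(¬retain_protocol).
Premise 6 does not contribute to this derivation.
Hence ¬retain_protocol is obligatory.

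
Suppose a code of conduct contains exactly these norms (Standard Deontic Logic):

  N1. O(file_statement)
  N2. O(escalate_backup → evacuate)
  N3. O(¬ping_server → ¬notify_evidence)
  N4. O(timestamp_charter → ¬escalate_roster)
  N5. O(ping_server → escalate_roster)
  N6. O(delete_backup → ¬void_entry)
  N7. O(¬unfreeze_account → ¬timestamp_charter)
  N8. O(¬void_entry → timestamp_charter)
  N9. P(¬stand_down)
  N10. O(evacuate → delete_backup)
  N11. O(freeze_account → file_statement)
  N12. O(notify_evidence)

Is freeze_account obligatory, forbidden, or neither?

Neither

Premise 11 is O(freeze_account → file_statement); even if O(file_statement) held, inferring O(freeze_account) would be affirming the consequent — invalid.
No premise or chain of K-axiom applications forces O(freeze_account), and none forces O(¬freeze_account). So freeze_account is neither obligatory nor forbidden under these norms.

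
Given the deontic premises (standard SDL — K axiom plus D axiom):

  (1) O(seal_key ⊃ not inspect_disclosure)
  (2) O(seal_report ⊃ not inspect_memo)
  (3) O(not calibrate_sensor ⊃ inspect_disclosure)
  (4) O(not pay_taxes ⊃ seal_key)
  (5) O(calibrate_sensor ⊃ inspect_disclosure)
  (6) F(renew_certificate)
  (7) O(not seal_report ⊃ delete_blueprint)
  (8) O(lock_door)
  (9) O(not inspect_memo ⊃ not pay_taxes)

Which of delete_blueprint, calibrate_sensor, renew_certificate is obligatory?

Premises 5 and 3 are O(calibrate_sensor ⊃ inspect_disclosure) and O(not calibrate_sensor ⊃ inspect_disclosure); every ideal world satisfies calibrate_sensor or not calibrate_sensor, so in either case inspect_disclosure holds — hence O(inspect_disclosure).
Premise 1 is O(seal_key ⊃ not inspect_disclosure); contrapositively O(inspect_disclosure ⊃ not seal_key). Since O(inspect_disclosure) holds, K gives O(not seal_key).
Premise 4 is O(not pay_taxes ⊃ seal_key); contrapositively O(not seal_key ⊃ pay_taxes). Since O(not seal_key) holds, K gives O(pay_taxes).
Premise 9 is O(not inspect_memo ⊃ not pay_taxes); contrapositively O(pay_taxes ⊃ inspect_memo). Since O(pay_taxes) holds, K gives O(inspect_memo).
Premise 2 is O(seal_report ⊃ not inspect_memo); contrapositively O(inspect_memo ⊃ not seal_report). Since O(inspect_memo) holds, K gives O(not seal_report).
Applying K to premise 7 (O(not seal_report ⊃ delete_blueprint)) and O(not seal_report) yields O(delete_blueprint).
So O(delete_blueprint) holds — delete_blueprint is obligatory. None of the other listed options is made obligatory by any chain of premises.

delete_blueprint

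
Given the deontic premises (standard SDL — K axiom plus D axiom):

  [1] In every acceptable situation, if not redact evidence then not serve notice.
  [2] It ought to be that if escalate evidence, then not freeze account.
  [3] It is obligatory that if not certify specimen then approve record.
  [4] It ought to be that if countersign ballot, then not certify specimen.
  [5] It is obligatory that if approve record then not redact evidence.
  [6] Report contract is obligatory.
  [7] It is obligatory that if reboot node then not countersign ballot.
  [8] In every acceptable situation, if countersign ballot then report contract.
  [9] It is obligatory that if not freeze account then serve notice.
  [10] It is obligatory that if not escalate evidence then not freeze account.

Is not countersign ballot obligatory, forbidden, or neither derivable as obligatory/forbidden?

By case analysis on ¬escalate_evidence: premise 10 gives O(¬escalate_evidence → ¬freeze_account) and premise 2 gives O(escalate_evidence → ¬freeze_account), so O(¬freeze_account) either way.
Premise 9 is O(¬freeze_account → serve_notice); since O(¬freeze_account), deontic closure gives O(serve_notice).
Premise 1, O(¬redact_evidence → ¬serve_notice), contraposes to O(serve_notice → redact_evidence); with O(serve_notice) we get O(redact_evidence).
Premise 5 is O(approve_record → ¬redact_evidence); contrapositively O(redact_evidence → ¬approve_record). Since O(redact_evidence) holds, K gives O(¬approve_record).
The contrapositive of premise 3 (O(¬certify_specimen → approve_record)) is O(¬approve_record → certify_specimen), and O(¬approve_record) is already established, so O(certify_specimen).
Premise 4, O(countersign_ballot → ¬certify_specimen), contraposes to O(certify_specimen → ¬countersign_ballot); with O(certify_specimen) we get O(¬countersign_ballot).
Premises 6, 7, 8 do not contribute to this derivation.
Hence ¬countersign_ballot is obligatory.

Obligatory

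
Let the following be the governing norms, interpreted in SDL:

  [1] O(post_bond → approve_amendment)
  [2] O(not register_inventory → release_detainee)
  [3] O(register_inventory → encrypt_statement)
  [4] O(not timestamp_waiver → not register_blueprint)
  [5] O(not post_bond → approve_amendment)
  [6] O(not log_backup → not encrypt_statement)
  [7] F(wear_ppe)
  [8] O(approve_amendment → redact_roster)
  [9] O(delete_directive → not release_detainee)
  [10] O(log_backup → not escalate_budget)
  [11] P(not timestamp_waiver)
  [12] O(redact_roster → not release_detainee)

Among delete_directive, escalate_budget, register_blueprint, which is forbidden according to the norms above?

Premises 1 and 5 cover both cases: O(post_bond → approve_amendment) and O(not post_bond → approve_amendment). Since post_bond ∨ not post_bond is a tautology, O(approve_amendment) follows.
Premise 8 is O(approve_amendment → redact_roster); since O(approve_amendment), deontic closure gives O(redact_roster).
With premise 12, O(redact_roster → not release_detainee), the K-axiom yields O(not release_detainee).
Premise 2 is O(not register_inventory → release_detainee); contrapositively O(not release_detainee → register_inventory). Since O(not release_detainee) holds, K gives O(register_inventory).
Applying K to premise 3 (O(register_inventory → encrypt_statement)) and O(register_inventory) yields O(encrypt_statement).
The contrapositive of premise 6 (O(not log_backup → not encrypt_statement)) is O(encrypt_statement → log_backup), and O(encrypt_statement) is already established, so O(log_backup).
Premise 10 is O(log_backup → not escalate_budget); since O(log_backup), deontic closure gives O(not escalate_budget).
So O(not escalate_budget) holds, i.e. escalate_budget is forbidden. None of the other listed options is forbidden under the premises.

escalate_budget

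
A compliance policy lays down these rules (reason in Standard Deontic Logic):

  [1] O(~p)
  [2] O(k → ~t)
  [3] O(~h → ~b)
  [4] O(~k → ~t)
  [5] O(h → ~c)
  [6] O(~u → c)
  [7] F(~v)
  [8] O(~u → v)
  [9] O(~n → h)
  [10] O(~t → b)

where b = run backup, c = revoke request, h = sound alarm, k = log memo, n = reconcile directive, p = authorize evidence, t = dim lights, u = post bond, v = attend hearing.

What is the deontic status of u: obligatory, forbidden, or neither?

Obligatory

Premises 2 and 4 cover both cases: O(k → ~t) and O(~k → ~t). Since k ∨ ~k is a tautology, O(~t) follows.
Premise 10 is O(~t → b); since O(~t), deontic closure gives O(b).
The contrapositive of premise 3 (O(~h → ~b)) is O(b → h), and O(b) is already established, so O(h).
From O(h) and premise 5, O(h → ~c), we obtain O(~c).
The contrapositive of premise 6 (O(~u → c)) is O(~c → u), and O(~c) is already established, so O(u).
Premises 1, 7, 8, 9 do not contribute to this derivation.
Hence u is obligatory.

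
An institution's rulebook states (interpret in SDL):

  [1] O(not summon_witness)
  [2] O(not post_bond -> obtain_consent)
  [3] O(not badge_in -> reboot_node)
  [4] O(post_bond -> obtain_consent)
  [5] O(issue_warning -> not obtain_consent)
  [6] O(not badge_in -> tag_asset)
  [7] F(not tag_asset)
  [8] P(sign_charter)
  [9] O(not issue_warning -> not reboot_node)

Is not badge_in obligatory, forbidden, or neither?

Forbidden

Premises 4 and 2 cover both cases: O(post_bond -> obtain_consent) and O(not post_bond -> obtain_consent). Since post_bond ∨ not post_bond is a tautology, O(obtain_consent) follows.
The contrapositive of premise 5 (O(issue_warning -> not obtain_consent)) is O(obtain_consent -> not issue_warning), and O(obtain_consent) is already established, so O(not issue_warning).
With premise 9, O(not issue_warning -> not reboot_node), the K-axiom yields O(not reboot_node).
Premise 3 is O(not badge_in -> reboot_node); contrapositively O(not reboot_node -> badge_in). Since O(not reboot_node) holds, K gives O(badge_in).
Premises 1, 6, 7, 8 do not contribute to this derivation.
Thus O(badge_in), which is F(not badge_in): not badge_in is forbidden.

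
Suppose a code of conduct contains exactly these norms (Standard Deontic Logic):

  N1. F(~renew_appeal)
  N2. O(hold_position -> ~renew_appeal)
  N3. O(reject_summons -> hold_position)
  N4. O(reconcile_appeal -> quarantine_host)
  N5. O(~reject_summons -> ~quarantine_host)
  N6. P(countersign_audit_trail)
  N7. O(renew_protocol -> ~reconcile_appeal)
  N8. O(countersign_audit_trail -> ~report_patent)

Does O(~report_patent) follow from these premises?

Premise 8 is O(countersign_audit_trail -> ~report_patent), but O(countersign_audit_trail) is not derivable from the premises (the permission P(countersign_audit_trail) asserts only ~O(~countersign_audit_trail), not O(countersign_audit_trail)), so it does not yield O(~report_patent).
No other premise forces O(~report_patent). An ideal world satisfying every premise can still have ~report_patent false, so O(~report_patent) is not derivable.

No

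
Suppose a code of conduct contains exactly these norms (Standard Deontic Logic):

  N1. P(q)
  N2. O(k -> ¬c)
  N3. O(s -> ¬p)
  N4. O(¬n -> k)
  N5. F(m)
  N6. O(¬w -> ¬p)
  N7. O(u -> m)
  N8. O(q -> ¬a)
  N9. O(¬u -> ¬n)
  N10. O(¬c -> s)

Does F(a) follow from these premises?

Premise 8 is O(q -> ¬a), but O(q) is not derivable from the premises (the permission P(q) asserts only ¬O(¬q), not O(q)), so it does not yield O(¬a).
No other premise forces O(¬a). An ideal world satisfying every premise can still have a true, so F(a) is not derivable.

No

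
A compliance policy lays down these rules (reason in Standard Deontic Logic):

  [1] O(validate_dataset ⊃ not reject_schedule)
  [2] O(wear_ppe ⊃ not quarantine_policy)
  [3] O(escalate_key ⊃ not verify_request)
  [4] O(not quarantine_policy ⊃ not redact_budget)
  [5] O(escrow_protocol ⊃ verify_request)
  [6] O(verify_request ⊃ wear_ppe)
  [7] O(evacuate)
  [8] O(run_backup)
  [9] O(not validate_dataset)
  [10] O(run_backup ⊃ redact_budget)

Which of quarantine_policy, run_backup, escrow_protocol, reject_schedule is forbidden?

escrow_protocol

Premise 8 gives O(run_backup).
With premise 10, O(run_backup ⊃ redact_budget), the K-axiom yields O(redact_budget).
Premise 4, O(not quarantine_policy ⊃ not redact_budget), contraposes to O(redact_budget ⊃ quarantine_policy); with O(redact_budget) we get O(quarantine_policy).
Premise 2 is O(wear_ppe ⊃ not quarantine_policy); contrapositively O(quarantine_policy ⊃ not wear_ppe). Since O(quarantine_policy) holds, K gives O(not wear_ppe).
Premise 6, O(verify_request ⊃ wear_ppe), contraposes to O(not wear_ppe ⊃ not verify_request); with O(not wear_ppe) we get O(not verify_request).
The contrapositive of premise 5 (O(escrow_protocol ⊃ verify_request)) is O(not verify_request ⊃ not escrow_protocol), and O(not verify_request) is already established, so O(not escrow_protocol).
So O(not escrow_protocol) holds, i.e. escrow_protocol is forbidden. None of the other listed options is forbidden under the premises.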